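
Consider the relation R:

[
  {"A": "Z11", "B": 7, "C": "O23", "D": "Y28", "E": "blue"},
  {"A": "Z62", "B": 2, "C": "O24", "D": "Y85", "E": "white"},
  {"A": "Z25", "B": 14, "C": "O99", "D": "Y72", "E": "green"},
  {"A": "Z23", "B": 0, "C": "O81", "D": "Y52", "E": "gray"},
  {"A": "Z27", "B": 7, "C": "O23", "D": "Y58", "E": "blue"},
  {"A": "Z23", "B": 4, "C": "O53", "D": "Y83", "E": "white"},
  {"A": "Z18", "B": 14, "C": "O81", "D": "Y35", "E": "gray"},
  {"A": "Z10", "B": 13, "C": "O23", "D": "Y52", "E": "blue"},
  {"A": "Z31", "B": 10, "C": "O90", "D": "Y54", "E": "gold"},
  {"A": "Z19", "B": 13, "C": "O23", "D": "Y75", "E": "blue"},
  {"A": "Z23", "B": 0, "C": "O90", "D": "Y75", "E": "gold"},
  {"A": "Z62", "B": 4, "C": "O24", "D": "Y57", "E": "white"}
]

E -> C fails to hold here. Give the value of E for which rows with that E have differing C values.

white

E=blue: 4 rows → C = O23, O23, O23, O23 ✓
E=white: 3 rows → C takes values {O24, O53} — violation
E=green: 1 row → C = O99 ✓
E=gray: 2 rows → C = O81, O81 ✓
E=gold: 2 rows → C = O90, O90 ✓
The only E value with inconsistent C is E=white.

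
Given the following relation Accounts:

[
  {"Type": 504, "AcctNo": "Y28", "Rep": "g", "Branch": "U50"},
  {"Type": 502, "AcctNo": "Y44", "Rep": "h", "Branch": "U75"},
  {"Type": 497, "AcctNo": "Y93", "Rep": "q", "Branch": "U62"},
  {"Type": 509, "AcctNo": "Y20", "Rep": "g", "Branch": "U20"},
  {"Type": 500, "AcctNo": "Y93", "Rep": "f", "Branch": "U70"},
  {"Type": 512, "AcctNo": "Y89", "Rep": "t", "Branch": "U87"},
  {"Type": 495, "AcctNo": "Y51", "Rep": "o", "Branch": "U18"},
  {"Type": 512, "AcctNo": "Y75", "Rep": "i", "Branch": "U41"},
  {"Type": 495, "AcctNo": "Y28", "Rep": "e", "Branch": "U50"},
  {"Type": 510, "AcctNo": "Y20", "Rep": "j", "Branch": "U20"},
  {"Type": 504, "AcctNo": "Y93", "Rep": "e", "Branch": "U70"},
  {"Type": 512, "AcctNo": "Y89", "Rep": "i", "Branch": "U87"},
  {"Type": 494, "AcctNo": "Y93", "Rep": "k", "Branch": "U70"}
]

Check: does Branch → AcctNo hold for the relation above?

Yes

Branch=U50: 2 rows → AcctNo = Y28, Y28 ✓
Branch=U75: 1 row → AcctNo = Y44 ✓
Branch=U62: 1 row → AcctNo = Y93 ✓
Branch=U20: 2 rows → AcctNo = Y20, Y20 ✓
Branch=U70: 3 rows → AcctNo = Y93, Y93, Y93 ✓
Branch=U87: 2 rows → AcctNo = Y89, Y89 ✓
Branch=U18: 1 row → AcctNo = Y51 ✓
Branch=U41: 1 row → AcctNo = Y75 ✓
Every Branch value is associated with a single AcctNo value, so Branch → AcctNo holds.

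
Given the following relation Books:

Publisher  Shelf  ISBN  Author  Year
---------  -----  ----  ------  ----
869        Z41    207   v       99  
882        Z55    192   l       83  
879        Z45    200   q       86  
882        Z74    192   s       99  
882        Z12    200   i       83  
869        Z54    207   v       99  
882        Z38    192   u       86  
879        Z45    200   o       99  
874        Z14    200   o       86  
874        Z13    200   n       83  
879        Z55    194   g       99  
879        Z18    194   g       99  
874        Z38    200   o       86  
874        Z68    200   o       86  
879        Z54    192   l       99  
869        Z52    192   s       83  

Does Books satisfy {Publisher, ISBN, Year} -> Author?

Yes

(Publisher=869, ISBN=207, Year=99): 2 rows → Author = v, v ✓
(Publisher=882, ISBN=192, Year=83): 1 row → Author = l ✓
(Publisher=879, ISBN=200, Year=86): 1 row → Author = q ✓
(Publisher=882, ISBN=192, Year=99): 1 row → Author = s ✓
(Publisher=882, ISBN=200, Year=83): 1 row → Author = i ✓
(Publisher=882, ISBN=192, Year=86): 1 row → Author = u ✓
(Publisher=879, ISBN=200, Year=99): 1 row → Author = o ✓
(Publisher=874, ISBN=200, Year=86): 3 rows → Author = o, o, o ✓
(Publisher=874, ISBN=200, Year=83): 1 row → Author = n ✓
(Publisher=879, ISBN=194, Year=99): 2 rows → Author = g, g ✓
(Publisher=879, ISBN=192, Year=99): 1 row → Author = l ✓
(Publisher=869, ISBN=192, Year=83): 1 row → Author = s ✓
Every {Publisher, ISBN, Year} value is associated with a single Author value, so {Publisher, ISBN, Year} -> Author holds.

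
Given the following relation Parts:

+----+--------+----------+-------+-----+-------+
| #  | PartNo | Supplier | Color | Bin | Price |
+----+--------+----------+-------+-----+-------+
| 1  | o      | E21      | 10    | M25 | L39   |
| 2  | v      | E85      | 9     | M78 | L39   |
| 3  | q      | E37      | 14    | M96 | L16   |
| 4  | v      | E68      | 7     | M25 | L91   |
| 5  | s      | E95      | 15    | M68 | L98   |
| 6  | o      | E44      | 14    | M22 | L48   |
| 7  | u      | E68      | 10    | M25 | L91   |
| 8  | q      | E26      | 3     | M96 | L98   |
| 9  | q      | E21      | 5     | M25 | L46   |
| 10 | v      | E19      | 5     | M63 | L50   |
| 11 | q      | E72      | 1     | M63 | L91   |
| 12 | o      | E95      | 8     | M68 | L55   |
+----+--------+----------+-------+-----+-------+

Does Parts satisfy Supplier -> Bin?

Yes

Supplier=E21: rows 1, 9 → Bin = M25, M25 ✓
Supplier=E85: row 2 → Bin = M78 ✓
Supplier=E37: row 3 → Bin = M96 ✓
Supplier=E68: rows 4, 7 → Bin = M25, M25 ✓
Supplier=E95: rows 5, 12 → Bin = M68, M68 ✓
Supplier=E44: row 6 → Bin = M22 ✓
Supplier=E26: row 8 → Bin = M96 ✓
Supplier=E19: row 10 → Bin = M63 ✓
Supplier=E72: row 11 → Bin = M63 ✓
Every Supplier value is associated with a single Bin value, so Supplier -> Bin holds.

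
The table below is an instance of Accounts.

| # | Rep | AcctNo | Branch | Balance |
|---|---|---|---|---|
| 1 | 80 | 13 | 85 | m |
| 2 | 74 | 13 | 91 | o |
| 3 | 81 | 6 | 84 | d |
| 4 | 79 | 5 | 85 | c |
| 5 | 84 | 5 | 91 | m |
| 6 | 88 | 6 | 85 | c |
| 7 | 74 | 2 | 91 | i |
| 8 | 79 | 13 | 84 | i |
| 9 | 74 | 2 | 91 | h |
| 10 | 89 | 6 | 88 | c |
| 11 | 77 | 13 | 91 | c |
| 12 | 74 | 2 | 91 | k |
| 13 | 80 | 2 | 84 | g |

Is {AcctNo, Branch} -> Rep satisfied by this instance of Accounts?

No

(AcctNo=13, Branch=85): row 1 → Rep = 80 ✓
(AcctNo=13, Branch=91): rows 2, 11 → Rep takes values {74, 77} — violation
(AcctNo=6, Branch=84): row 3 → Rep = 81 ✓
(AcctNo=5, Branch=85): row 4 → Rep = 79 ✓
(AcctNo=5, Branch=91): row 5 → Rep = 84 ✓
(AcctNo=6, Branch=85): row 6 → Rep = 88 ✓
(AcctNo=2, Branch=91): rows 7, 9, 12 → Rep = 74, 74, 74 ✓
(AcctNo=13, Branch=84): row 8 → Rep = 79 ✓
(AcctNo=6, Branch=88): row 10 → Rep = 89 ✓
(AcctNo=2, Branch=84): row 13 → Rep = 80 ✓
Two rows agree on {AcctNo, Branch} but differ on Rep, so {AcctNo, Branch} -> Rep does not hold.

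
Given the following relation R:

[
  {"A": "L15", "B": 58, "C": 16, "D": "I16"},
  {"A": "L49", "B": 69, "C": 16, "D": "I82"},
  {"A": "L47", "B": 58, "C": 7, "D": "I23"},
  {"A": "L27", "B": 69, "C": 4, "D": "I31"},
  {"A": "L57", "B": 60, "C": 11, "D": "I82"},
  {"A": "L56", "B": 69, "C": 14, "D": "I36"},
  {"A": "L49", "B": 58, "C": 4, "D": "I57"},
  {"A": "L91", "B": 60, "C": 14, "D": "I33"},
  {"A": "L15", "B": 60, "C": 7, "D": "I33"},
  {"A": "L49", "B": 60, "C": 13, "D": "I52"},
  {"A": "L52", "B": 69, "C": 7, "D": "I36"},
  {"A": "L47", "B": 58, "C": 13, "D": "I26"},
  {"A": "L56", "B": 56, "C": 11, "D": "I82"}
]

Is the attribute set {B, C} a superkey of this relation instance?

All 13 rows have distinct {B, C} values, so {B, C} → (all attributes) holds and {B, C} is a superkey.

Yes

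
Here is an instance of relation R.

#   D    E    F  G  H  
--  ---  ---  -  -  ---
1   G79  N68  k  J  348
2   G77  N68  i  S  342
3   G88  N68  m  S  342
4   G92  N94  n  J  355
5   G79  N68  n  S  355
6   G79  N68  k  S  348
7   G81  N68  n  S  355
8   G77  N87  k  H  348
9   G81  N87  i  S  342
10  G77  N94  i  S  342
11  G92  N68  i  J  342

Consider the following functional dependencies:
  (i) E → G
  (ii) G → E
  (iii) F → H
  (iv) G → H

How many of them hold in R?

(i) E → G: E=N68: rows 1, 2, 3, 5, 6, 7, 11 → G takes values {J, S} — violation; E=N94: rows 4, 10 → G takes values {J, S} — violation; E=N87: rows 8, 9 → G takes values {H, S} — violation — fails.
(ii) G → E: G=J: rows 1, 4, 11 → E takes values {N68, N94} — violation; G=S: rows 2, 3, 5, 6, 7, 9, 10 → E takes values {N68, N87, N94} — violation — fails.
(iii) F → H: every LHS value maps to a single RHS value — holds.
(iv) G → H: G=J: rows 1, 4, 11 → H takes values {348, 355, 342} — violation; G=S: rows 2, 3, 5, 6, 7, 9, 10 → H takes values {342, 355, 348} — violation — fails.
1 of the 4 dependencies holds.

1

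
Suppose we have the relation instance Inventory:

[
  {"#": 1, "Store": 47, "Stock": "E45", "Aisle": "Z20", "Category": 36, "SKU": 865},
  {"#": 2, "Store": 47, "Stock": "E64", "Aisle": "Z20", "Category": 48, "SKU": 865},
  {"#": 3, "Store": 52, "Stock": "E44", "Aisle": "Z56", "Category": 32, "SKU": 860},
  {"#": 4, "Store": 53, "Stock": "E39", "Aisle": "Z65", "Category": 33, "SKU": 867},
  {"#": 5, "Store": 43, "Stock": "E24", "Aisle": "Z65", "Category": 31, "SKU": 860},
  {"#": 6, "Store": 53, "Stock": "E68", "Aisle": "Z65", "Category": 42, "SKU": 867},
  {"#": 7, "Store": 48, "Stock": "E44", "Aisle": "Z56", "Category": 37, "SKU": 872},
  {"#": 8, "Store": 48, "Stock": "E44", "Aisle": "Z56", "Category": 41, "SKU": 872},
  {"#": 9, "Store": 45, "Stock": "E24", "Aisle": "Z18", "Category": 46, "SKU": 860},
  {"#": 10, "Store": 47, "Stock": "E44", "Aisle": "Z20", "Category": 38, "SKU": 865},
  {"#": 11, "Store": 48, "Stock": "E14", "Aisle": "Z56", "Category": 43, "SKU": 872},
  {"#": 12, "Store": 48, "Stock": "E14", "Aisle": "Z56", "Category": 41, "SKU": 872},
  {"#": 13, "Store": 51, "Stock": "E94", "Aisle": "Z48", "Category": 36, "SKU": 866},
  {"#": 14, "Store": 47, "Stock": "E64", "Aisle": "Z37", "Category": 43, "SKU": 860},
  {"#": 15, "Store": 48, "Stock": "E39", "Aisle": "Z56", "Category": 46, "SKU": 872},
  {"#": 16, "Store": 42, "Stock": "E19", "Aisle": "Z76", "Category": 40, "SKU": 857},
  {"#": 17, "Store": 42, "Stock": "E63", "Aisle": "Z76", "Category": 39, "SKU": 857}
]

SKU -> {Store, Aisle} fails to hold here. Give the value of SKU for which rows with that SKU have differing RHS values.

860

SKU=865: rows 1, 2, 10 → {Store,Aisle} = (47, Z20), (47, Z20), (47, Z20) ✓
SKU=860: rows 3, 5, 9, 14 → {Store,Aisle} takes values {(52, Z56), (43, Z65), (45, Z18), (47, Z37)} — violation
SKU=867: rows 4, 6 → {Store,Aisle} = (53, Z65), (53, Z65) ✓
SKU=872: rows 7, 8, 11, 12, 15 → {Store,Aisle} = (48, Z56), (48, Z56), (48, Z56), (48, Z56), (48, Z56) ✓
SKU=866: row 13 → {Store,Aisle} = (51, Z48) ✓
SKU=857: rows 16, 17 → {Store,Aisle} = (42, Z76), (42, Z76) ✓
The only SKU value with inconsistent RHS is SKU=860.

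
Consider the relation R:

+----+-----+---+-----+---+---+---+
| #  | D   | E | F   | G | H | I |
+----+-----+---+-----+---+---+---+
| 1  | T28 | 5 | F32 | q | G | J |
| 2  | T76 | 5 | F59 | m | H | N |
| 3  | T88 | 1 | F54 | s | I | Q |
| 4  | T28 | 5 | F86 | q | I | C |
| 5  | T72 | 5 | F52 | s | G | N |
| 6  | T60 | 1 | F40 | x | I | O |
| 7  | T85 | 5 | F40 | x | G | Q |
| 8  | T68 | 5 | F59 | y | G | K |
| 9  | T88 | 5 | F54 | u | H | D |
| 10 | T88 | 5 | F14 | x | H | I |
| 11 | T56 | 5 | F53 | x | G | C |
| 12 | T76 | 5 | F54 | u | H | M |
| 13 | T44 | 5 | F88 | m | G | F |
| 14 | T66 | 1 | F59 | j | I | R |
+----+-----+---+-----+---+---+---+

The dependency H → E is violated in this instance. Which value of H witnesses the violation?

I

H=G: rows 1, 5, 7, 8, 11, 13 → E = 5, 5, 5, 5, 5, 5 ✓
H=H: rows 2, 9, 10, 12 → E = 5, 5, 5, 5 ✓
H=I: rows 3, 4, 6, 14 → E takes values {1, 5} — violation
The only H value with inconsistent E is H=I.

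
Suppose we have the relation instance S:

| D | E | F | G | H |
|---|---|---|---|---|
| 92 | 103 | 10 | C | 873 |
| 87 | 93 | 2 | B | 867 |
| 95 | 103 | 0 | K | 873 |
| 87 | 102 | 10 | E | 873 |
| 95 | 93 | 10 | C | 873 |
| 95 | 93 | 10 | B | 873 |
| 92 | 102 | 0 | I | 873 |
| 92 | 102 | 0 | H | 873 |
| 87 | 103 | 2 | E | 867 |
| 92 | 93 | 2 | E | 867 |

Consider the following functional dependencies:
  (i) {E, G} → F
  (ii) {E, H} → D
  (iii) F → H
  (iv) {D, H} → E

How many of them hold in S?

1

(i) {E, G} → F: (E=93, G=B): 2 rows → F takes values {2, 10} — violation — fails.
(ii) {E, H} → D: (E=103, H=873): 2 rows → D takes values {92, 95} — violation; (E=93, H=867): 2 rows → D takes values {87, 92} — violation; (E=102, H=873): 3 rows → D takes values {87, 92} — violation — fails.
(iii) F → H: every LHS value maps to a single RHS value — holds.
(iv) {D, H} → E: (D=92, H=873): 3 rows → E takes values {103, 102} — violation; (D=87, H=867): 2 rows → E takes values {93, 103} — violation; (D=95, H=873): 3 rows → E takes values {103, 93} — violation — fails.
1 of the 4 dependencies holds.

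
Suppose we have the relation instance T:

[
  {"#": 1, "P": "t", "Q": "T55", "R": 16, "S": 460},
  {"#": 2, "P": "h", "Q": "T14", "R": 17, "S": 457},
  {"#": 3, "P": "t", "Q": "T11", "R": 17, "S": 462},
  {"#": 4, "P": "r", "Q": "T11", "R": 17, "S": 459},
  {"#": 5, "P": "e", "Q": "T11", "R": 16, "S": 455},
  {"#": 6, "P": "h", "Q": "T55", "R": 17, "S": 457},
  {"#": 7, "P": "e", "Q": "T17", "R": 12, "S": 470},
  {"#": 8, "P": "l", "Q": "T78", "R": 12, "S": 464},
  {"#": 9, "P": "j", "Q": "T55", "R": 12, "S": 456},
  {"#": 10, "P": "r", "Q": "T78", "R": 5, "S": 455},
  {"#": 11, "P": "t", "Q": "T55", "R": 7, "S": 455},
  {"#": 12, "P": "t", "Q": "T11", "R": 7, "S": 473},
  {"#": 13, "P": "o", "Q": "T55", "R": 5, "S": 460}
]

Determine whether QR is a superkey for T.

No

Rows 3 and 4 have the same QR value (Q=T11, R=17) but are distinct tuples, so QR does not determine every attribute — not a superkey.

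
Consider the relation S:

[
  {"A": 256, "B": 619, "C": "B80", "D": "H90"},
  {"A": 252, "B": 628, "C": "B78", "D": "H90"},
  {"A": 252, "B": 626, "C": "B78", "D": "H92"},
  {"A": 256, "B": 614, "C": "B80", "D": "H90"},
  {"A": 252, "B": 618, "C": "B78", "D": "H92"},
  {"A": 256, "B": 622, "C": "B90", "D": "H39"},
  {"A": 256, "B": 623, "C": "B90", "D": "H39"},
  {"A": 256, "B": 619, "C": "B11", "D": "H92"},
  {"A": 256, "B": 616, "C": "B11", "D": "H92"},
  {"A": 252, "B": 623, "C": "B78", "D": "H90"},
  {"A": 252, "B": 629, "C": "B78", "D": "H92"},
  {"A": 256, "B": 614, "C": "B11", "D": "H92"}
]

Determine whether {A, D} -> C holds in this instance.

Yes

(A=256, D=H90): 2 rows → C = B80, B80 ✓
(A=252, D=H90): 2 rows → C = B78, B78 ✓
(A=252, D=H92): 3 rows → C = B78, B78, B78 ✓
(A=256, D=H39): 2 rows → C = B90, B90 ✓
(A=256, D=H92): 3 rows → C = B11, B11, B11 ✓
Every {A, D} value is associated with a single C value, so {A, D} -> C holds.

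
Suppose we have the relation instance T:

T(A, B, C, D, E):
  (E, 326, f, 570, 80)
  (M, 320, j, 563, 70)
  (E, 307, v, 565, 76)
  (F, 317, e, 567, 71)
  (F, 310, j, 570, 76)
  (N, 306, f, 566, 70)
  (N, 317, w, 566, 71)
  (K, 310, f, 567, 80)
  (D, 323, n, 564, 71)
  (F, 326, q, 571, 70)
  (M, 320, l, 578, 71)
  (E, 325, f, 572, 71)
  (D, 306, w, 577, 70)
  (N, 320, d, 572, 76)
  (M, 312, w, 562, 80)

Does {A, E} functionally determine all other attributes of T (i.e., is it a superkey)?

Yes

All 15 rows have distinct {A, E} values, so {A, E} → (all attributes) holds and {A, E} is a superkey.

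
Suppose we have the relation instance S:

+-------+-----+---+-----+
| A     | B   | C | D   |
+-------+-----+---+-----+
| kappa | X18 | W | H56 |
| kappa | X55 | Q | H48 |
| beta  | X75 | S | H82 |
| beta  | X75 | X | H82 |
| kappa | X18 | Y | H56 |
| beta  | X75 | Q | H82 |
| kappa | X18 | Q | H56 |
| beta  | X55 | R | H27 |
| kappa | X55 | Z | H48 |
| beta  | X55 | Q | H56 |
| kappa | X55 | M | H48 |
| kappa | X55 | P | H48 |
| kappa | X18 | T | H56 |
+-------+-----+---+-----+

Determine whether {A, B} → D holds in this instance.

No

(A=kappa, B=X18): 4 rows → D = H56, H56, H56, H56 ✓
(A=kappa, B=X55): 4 rows → D = H48, H48, H48, H48 ✓
(A=beta, B=X75): 3 rows → D = H82, H82, H82 ✓
(A=beta, B=X55): 2 rows → D takes values {H27, H56} — violation
Two rows agree on {A, B} but differ on D, so {A, B} → D does not hold.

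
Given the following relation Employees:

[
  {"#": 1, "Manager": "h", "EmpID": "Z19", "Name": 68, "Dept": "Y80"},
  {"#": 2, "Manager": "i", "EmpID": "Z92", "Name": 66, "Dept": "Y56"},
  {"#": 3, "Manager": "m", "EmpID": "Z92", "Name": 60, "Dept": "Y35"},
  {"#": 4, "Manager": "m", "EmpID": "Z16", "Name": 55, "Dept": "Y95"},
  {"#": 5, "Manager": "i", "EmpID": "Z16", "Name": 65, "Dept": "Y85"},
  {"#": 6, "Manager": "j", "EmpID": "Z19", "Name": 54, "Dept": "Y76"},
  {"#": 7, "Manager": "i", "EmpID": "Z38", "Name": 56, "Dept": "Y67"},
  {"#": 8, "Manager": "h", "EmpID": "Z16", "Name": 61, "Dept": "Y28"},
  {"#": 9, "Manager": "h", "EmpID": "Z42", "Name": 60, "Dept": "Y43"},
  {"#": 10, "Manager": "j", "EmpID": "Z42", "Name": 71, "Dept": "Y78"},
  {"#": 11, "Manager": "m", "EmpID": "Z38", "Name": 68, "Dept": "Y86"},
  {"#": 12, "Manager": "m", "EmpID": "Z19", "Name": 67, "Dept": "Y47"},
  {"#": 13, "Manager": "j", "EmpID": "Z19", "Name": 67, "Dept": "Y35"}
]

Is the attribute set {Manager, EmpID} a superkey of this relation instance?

No

Rows 6 and 13 have the same {Manager, EmpID} value (Manager=j, EmpID=Z19) but are distinct tuples, so {Manager, EmpID} does not determine every attribute — not a superkey.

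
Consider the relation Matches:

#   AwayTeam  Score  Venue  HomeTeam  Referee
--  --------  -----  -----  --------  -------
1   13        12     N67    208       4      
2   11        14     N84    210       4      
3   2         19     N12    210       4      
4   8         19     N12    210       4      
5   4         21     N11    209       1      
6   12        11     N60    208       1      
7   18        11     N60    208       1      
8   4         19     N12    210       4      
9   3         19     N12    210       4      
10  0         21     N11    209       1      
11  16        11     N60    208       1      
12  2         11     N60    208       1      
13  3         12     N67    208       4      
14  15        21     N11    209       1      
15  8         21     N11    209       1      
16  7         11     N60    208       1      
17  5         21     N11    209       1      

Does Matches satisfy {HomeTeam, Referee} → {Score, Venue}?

No

(HomeTeam=208, Referee=4): rows 1, 13 → {Score,Venue} = (12, N67), (12, N67) ✓
(HomeTeam=210, Referee=4): rows 2, 3, 4, 8, 9 → {Score,Venue} takes values {(14, N84), (19, N12)} — violation
(HomeTeam=209, Referee=1): rows 5, 10, 14, 15, 17 → {Score,Venue} = (21, N11), (21, N11), (21, N11), (21, N11), (21, N11) ✓
(HomeTeam=208, Referee=1): rows 6, 7, 11, 12, 16 → {Score,Venue} = (11, N60), (11, N60), (11, N60), (11, N60), (11, N60) ✓
Two rows agree on {HomeTeam, Referee} but differ on {Score, Venue}, so {HomeTeam, Referee} → {Score, Venue} does not hold.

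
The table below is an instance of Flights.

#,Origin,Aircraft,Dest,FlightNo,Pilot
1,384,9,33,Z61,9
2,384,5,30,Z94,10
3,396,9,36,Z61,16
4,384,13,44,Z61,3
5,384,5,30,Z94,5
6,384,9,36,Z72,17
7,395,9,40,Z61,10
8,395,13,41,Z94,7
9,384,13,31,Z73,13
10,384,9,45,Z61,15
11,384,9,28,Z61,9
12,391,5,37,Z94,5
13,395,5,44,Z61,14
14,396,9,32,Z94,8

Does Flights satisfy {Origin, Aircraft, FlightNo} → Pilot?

(Origin=384, Aircraft=9, FlightNo=Z61): rows 1, 10, 11 → Pilot takes values {9, 15} — violation
(Origin=384, Aircraft=5, FlightNo=Z94): rows 2, 5 → Pilot takes values {10, 5} — violation
(Origin=396, Aircraft=9, FlightNo=Z61): row 3 → Pilot = 16 ✓
(Origin=384, Aircraft=13, FlightNo=Z61): row 4 → Pilot = 3 ✓
(Origin=384, Aircraft=9, FlightNo=Z72): row 6 → Pilot = 17 ✓
(Origin=395, Aircraft=9, FlightNo=Z61): row 7 → Pilot = 10 ✓
(Origin=395, Aircraft=13, FlightNo=Z94): row 8 → Pilot = 7 ✓
(Origin=384, Aircraft=13, FlightNo=Z73): row 9 → Pilot = 13 ✓
(Origin=391, Aircraft=5, FlightNo=Z94): row 12 → Pilot = 5 ✓
(Origin=395, Aircraft=5, FlightNo=Z61): row 13 → Pilot = 14 ✓
(Origin=396, Aircraft=9, FlightNo=Z94): row 14 → Pilot = 8 ✓
Two rows agree on {Origin, Aircraft, FlightNo} but differ on Pilot, so {Origin, Aircraft, FlightNo} → Pilot does not hold.

No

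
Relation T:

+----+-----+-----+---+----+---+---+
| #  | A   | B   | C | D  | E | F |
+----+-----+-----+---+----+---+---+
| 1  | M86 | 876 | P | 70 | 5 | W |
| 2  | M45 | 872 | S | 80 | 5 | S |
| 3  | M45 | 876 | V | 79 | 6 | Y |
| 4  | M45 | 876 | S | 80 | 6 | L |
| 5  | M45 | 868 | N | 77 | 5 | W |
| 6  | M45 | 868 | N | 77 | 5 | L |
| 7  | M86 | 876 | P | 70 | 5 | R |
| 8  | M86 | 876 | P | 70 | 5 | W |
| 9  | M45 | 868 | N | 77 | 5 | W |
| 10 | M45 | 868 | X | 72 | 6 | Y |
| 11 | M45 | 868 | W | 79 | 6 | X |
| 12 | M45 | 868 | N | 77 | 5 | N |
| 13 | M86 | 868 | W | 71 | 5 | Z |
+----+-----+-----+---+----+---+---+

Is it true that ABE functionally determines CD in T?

No

(A=M86, B=876, E=5): rows 1, 7, 8 → {C,D} = (P, 70), (P, 70), (P, 70) ✓
(A=M45, B=872, E=5): row 2 → {C,D} = (S, 80) ✓
(A=M45, B=876, E=6): rows 3, 4 → {C,D} takes values {(V, 79), (S, 80)} — violation
(A=M45, B=868, E=5): rows 5, 6, 9, 12 → {C,D} = (N, 77), (N, 77), (N, 77), (N, 77) ✓
(A=M45, B=868, E=6): rows 10, 11 → {C,D} takes values {(X, 72), (W, 79)} — violation
(A=M86, B=868, E=5): row 13 → {C,D} = (W, 71) ✓
Two rows agree on ABE but differ on CD, so ABE -> CD does not hold.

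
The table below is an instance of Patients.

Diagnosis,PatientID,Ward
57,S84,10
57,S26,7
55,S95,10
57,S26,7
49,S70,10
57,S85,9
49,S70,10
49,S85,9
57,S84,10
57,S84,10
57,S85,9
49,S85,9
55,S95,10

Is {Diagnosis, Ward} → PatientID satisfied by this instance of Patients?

(Diagnosis=57, Ward=10): 3 rows → PatientID = S84, S84, S84 ✓
(Diagnosis=57, Ward=7): 2 rows → PatientID = S26, S26 ✓
(Diagnosis=55, Ward=10): 2 rows → PatientID = S95, S95 ✓
(Diagnosis=49, Ward=10): 2 rows → PatientID = S70, S70 ✓
(Diagnosis=57, Ward=9): 2 rows → PatientID = S85, S85 ✓
(Diagnosis=49, Ward=9): 2 rows → PatientID = S85, S85 ✓
Every {Diagnosis, Ward} value is associated with a single PatientID value, so {Diagnosis, Ward} → PatientID holds.

Yes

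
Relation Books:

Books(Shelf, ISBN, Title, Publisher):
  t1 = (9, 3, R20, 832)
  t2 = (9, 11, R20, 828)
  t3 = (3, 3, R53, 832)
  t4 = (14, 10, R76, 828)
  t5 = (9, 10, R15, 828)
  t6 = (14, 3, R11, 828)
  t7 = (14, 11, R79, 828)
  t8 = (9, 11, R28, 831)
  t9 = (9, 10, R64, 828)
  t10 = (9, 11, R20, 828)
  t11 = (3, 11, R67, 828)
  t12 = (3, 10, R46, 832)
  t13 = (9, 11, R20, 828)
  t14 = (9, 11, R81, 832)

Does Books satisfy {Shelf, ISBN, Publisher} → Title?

(Shelf=9, ISBN=3, Publisher=832): row 1 → Title = R20 ✓
(Shelf=9, ISBN=11, Publisher=828): rows 2, 10, 13 → Title = R20, R20, R20 ✓
(Shelf=3, ISBN=3, Publisher=832): row 3 → Title = R53 ✓
(Shelf=14, ISBN=10, Publisher=828): row 4 → Title = R76 ✓
(Shelf=9, ISBN=10, Publisher=828): rows 5, 9 → Title takes values {R15, R64} — violation
(Shelf=14, ISBN=3, Publisher=828): row 6 → Title = R11 ✓
(Shelf=14, ISBN=11, Publisher=828): row 7 → Title = R79 ✓
(Shelf=9, ISBN=11, Publisher=831): row 8 → Title = R28 ✓
(Shelf=3, ISBN=11, Publisher=828): row 11 → Title = R67 ✓
(Shelf=3, ISBN=10, Publisher=832): row 12 → Title = R46 ✓
(Shelf=9, ISBN=11, Publisher=832): row 14 → Title = R81 ✓
Two rows agree on {Shelf, ISBN, Publisher} but differ on Title, so {Shelf, ISBN, Publisher} → Title does not hold.

No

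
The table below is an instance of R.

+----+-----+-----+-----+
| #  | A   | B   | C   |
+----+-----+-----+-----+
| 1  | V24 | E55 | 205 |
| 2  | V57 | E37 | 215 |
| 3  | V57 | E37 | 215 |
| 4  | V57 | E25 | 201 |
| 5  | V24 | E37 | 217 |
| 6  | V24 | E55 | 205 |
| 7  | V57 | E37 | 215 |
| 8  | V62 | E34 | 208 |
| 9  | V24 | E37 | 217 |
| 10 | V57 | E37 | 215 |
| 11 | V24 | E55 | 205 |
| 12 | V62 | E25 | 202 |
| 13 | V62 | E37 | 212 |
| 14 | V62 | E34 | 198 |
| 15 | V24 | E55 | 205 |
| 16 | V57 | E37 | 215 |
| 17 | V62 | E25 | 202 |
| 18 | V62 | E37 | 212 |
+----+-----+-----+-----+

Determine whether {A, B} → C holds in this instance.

(A=V24, B=E55): rows 1, 6, 11, 15 → C = 205, 205, 205, 205 ✓
(A=V57, B=E37): rows 2, 3, 7, 10, 16 → C = 215, 215, 215, 215, 215 ✓
(A=V57, B=E25): row 4 → C = 201 ✓
(A=V24, B=E37): rows 5, 9 → C = 217, 217 ✓
(A=V62, B=E34): rows 8, 14 → C takes values {208, 198} — violation
(A=V62, B=E25): rows 12, 17 → C = 202, 202 ✓
(A=V62, B=E37): rows 13, 18 → C = 212, 212 ✓
Two rows agree on {A, B} but differ on C, so {A, B} → C does not hold.

No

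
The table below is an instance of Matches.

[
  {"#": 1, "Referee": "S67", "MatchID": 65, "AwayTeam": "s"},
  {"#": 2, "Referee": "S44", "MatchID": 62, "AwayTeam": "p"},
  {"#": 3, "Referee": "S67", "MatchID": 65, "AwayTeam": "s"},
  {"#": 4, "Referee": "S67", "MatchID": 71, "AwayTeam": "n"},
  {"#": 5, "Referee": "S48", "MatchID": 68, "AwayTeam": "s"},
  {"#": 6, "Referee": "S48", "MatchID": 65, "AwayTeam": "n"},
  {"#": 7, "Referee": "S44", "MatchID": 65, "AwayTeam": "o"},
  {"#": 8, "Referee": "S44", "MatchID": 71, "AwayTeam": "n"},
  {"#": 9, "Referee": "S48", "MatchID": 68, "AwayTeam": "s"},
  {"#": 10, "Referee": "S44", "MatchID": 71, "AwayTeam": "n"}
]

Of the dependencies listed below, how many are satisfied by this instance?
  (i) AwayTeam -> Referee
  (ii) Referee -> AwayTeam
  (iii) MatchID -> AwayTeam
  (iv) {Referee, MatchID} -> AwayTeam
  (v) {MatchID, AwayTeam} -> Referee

(i) AwayTeam -> Referee: AwayTeam=s: rows 1, 3, 5, 9 → Referee takes values {S67, S48} — violation; AwayTeam=n: rows 4, 6, 8, 10 → Referee takes values {S67, S48, S44} — violation — fails.
(ii) Referee -> AwayTeam: Referee=S67: rows 1, 3, 4 → AwayTeam takes values {s, n} — violation; Referee=S44: rows 2, 7, 8, 10 → AwayTeam takes values {p, o, n} — violation; Referee=S48: rows 5, 6, 9 → AwayTeam takes values {s, n} — violation — fails.
(iii) MatchID -> AwayTeam: MatchID=65: rows 1, 3, 6, 7 → AwayTeam takes values {s, n, o} — violation — fails.
(iv) {Referee, MatchID} -> AwayTeam: every LHS value maps to a single RHS value — holds.
(v) {MatchID, AwayTeam} -> Referee: (MatchID=71, AwayTeam=n): rows 4, 8, 10 → Referee takes values {S67, S44} — violation — fails.
1 of the 5 dependencies holds.

1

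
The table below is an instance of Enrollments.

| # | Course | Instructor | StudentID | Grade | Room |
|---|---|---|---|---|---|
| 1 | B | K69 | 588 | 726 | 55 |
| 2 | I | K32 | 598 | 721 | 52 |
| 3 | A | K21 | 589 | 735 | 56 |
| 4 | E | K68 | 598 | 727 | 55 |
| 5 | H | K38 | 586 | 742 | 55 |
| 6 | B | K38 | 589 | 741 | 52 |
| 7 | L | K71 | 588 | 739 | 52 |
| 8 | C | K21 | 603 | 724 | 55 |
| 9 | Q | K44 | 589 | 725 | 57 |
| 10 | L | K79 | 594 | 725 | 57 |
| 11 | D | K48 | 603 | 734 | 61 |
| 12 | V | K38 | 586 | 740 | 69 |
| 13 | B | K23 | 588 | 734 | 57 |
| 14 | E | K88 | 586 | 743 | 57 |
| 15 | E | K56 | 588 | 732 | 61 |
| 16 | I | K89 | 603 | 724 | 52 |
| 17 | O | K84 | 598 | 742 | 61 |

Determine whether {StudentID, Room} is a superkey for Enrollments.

All 17 rows have distinct {StudentID, Room} values, so {StudentID, Room} → (all attributes) holds and {StudentID, Room} is a superkey.

Yes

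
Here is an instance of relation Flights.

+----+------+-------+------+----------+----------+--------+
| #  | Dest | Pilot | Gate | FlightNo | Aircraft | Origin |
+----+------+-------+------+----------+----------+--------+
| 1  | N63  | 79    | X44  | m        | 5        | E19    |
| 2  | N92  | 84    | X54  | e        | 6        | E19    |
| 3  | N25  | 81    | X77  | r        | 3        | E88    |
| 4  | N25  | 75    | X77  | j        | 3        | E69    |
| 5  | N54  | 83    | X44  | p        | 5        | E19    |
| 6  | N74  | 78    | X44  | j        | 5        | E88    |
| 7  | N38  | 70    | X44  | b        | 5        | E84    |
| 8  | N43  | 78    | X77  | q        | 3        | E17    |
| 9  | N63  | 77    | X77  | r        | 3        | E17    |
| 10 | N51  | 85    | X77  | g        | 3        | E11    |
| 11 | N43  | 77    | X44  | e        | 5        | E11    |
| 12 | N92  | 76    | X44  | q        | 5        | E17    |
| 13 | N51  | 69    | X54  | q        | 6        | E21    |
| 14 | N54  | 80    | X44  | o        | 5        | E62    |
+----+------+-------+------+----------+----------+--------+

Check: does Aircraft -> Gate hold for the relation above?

Aircraft=5: rows 1, 5, 6, 7, 11, 12, 14 → Gate = X44, X44, X44, X44, X44, X44, X44 ✓
Aircraft=6: rows 2, 13 → Gate = X54, X54 ✓
Aircraft=3: rows 3, 4, 8, 9, 10 → Gate = X77, X77, X77, X77, X77 ✓
Every Aircraft value is associated with a single Gate value, so Aircraft -> Gate holds.

Yes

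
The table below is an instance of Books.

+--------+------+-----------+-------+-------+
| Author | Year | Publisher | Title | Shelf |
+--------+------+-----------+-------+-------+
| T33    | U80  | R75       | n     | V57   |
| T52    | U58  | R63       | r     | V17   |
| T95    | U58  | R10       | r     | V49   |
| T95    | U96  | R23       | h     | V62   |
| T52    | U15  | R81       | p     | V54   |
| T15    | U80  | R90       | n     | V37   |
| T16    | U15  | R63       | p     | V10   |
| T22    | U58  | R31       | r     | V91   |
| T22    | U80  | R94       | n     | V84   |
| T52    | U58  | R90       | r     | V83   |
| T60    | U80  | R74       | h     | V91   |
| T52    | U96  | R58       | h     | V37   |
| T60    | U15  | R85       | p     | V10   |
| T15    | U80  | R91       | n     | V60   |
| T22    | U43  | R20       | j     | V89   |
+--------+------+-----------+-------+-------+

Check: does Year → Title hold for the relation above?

Year=U80: 5 rows → Title takes values {n, h} — violation
Year=U58: 4 rows → Title = r, r, r, r ✓
Year=U96: 2 rows → Title = h, h ✓
Year=U15: 3 rows → Title = p, p, p ✓
Year=U43: 1 row → Title = j ✓
Two rows agree on Year but differ on Title, so Year → Title does not hold.

No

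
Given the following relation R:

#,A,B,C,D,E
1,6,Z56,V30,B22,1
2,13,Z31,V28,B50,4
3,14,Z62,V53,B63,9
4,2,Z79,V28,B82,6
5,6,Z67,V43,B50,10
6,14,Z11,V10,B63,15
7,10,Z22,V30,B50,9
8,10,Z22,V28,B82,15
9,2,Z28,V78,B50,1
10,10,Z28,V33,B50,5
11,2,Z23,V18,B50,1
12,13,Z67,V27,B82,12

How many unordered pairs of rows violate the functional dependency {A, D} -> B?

3

(A=14, D=B63): violating pairs (3,6) — 1 pair.
(A=10, D=B50): violating pairs (7,10) — 1 pair.
(A=2, D=B50): violating pairs (9,11) — 1 pair.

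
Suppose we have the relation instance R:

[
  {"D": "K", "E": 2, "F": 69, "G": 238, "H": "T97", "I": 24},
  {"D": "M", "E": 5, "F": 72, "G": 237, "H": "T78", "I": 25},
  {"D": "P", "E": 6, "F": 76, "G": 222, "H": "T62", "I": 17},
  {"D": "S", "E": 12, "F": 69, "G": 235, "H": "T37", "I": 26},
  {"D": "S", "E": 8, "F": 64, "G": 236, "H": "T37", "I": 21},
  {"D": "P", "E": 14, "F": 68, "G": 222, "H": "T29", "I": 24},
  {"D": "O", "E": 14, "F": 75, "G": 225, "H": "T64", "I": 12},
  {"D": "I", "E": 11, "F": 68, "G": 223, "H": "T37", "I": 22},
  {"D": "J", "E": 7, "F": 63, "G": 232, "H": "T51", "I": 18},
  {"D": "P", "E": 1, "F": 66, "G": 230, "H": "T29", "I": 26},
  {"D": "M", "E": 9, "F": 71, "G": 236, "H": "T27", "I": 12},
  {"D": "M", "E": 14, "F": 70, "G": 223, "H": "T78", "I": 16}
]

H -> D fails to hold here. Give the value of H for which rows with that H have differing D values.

T37

H=T97: 1 row → D = K ✓
H=T78: 2 rows → D = M, M ✓
H=T62: 1 row → D = P ✓
H=T37: 3 rows → D takes values {S, I} — violation
H=T29: 2 rows → D = P, P ✓
H=T64: 1 row → D = O ✓
H=T51: 1 row → D = J ✓
H=T27: 1 row → D = M ✓
The only H value with inconsistent D is H=T37.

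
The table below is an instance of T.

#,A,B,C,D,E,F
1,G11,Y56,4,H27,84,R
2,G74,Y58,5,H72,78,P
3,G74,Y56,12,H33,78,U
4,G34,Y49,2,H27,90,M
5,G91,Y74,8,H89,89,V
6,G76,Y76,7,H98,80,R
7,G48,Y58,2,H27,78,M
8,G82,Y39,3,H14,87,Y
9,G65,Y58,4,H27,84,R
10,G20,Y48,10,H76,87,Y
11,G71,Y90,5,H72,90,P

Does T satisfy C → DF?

Yes

C=4: rows 1, 9 → {D,F} = (H27, R), (H27, R) ✓
C=5: rows 2, 11 → {D,F} = (H72, P), (H72, P) ✓
C=12: row 3 → {D,F} = (H33, U) ✓
C=2: rows 4, 7 → {D,F} = (H27, M), (H27, M) ✓
C=8: row 5 → {D,F} = (H89, V) ✓
C=7: row 6 → {D,F} = (H98, R) ✓
C=3: row 8 → {D,F} = (H14, Y) ✓
C=10: row 10 → {D,F} = (H76, Y) ✓
Every C value is associated with a single DF value, so C → DF holds.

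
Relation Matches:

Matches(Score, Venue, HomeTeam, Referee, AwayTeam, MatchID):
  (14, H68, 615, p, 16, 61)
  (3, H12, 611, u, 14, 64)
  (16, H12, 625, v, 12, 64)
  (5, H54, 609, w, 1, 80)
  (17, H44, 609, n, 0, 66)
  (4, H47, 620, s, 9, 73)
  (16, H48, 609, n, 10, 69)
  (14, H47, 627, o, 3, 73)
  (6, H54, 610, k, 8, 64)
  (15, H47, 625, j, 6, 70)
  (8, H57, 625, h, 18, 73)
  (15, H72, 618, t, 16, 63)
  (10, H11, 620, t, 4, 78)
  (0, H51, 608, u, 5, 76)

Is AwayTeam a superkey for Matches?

Two distinct rows share AwayTeam=16, so AwayTeam does not determine every attribute — not a superkey.

No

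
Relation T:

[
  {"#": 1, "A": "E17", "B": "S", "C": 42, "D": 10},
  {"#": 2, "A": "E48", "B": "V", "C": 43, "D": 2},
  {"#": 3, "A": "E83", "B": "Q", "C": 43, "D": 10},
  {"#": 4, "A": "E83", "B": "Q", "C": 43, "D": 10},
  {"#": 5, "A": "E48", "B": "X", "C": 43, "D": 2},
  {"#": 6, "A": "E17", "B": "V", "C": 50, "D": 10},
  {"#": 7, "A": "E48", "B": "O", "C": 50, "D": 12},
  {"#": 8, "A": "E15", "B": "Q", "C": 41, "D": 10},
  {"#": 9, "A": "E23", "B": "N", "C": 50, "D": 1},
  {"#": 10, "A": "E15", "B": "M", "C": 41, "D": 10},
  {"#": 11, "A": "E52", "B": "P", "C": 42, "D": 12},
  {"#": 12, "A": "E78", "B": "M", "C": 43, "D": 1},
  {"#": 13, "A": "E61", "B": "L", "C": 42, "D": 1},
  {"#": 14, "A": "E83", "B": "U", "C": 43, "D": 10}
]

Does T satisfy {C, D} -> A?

(C=42, D=10): row 1 → A = E17 ✓
(C=43, D=2): rows 2, 5 → A = E48, E48 ✓
(C=43, D=10): rows 3, 4, 14 → A = E83, E83, E83 ✓
(C=50, D=10): row 6 → A = E17 ✓
(C=50, D=12): row 7 → A = E48 ✓
(C=41, D=10): rows 8, 10 → A = E15, E15 ✓
(C=50, D=1): row 9 → A = E23 ✓
(C=42, D=12): row 11 → A = E52 ✓
(C=43, D=1): row 12 → A = E78 ✓
(C=42, D=1): row 13 → A = E61 ✓
Every {C, D} value is associated with a single A value, so {C, D} -> A holds.

Yes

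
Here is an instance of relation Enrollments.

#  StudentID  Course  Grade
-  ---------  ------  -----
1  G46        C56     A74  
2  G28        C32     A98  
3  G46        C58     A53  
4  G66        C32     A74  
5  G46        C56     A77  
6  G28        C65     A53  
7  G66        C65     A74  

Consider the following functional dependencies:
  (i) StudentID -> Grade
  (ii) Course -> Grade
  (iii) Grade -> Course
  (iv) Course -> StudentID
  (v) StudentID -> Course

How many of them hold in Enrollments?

0

(i) StudentID -> Grade: StudentID=G46: rows 1, 3, 5 → Grade takes values {A74, A53, A77} — violation; StudentID=G28: rows 2, 6 → Grade takes values {A98, A53} — violation — fails.
(ii) Course -> Grade: Course=C56: rows 1, 5 → Grade takes values {A74, A77} — violation; Course=C32: rows 2, 4 → Grade takes values {A98, A74} — violation; Course=C65: rows 6, 7 → Grade takes values {A53, A74} — violation — fails.
(iii) Grade -> Course: Grade=A74: rows 1, 4, 7 → Course takes values {C56, C32, C65} — violation; Grade=A53: rows 3, 6 → Course takes values {C58, C65} — violation — fails.
(iv) Course -> StudentID: Course=C32: rows 2, 4 → StudentID takes values {G28, G66} — violation; Course=C65: rows 6, 7 → StudentID takes values {G28, G66} — violation — fails.
(v) StudentID -> Course: StudentID=G46: rows 1, 3, 5 → Course takes values {C56, C58} — violation; StudentID=G28: rows 2, 6 → Course takes values {C32, C65} — violation; StudentID=G66: rows 4, 7 → Course takes values {C32, C65} — violation — fails.
None of the 5 dependencies hold.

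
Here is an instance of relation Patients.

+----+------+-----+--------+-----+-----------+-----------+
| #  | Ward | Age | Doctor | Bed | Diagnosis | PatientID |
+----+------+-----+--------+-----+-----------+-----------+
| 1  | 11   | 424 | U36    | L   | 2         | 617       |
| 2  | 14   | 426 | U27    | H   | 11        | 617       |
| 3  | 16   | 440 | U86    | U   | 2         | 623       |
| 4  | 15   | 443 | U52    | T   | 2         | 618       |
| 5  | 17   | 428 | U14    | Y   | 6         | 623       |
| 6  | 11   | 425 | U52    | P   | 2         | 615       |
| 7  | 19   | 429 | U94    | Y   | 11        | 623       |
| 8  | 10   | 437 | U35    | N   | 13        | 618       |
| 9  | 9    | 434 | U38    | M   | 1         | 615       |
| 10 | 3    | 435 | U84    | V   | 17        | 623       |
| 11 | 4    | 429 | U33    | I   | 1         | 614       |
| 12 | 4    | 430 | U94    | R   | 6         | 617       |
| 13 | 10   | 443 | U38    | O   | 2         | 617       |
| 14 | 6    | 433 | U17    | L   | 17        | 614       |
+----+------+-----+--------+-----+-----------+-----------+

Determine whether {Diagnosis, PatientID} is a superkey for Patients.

Rows 1 and 13 have the same {Diagnosis, PatientID} value (Diagnosis=2, PatientID=617) but are distinct tuples, so {Diagnosis, PatientID} does not determine every attribute — not a superkey.

No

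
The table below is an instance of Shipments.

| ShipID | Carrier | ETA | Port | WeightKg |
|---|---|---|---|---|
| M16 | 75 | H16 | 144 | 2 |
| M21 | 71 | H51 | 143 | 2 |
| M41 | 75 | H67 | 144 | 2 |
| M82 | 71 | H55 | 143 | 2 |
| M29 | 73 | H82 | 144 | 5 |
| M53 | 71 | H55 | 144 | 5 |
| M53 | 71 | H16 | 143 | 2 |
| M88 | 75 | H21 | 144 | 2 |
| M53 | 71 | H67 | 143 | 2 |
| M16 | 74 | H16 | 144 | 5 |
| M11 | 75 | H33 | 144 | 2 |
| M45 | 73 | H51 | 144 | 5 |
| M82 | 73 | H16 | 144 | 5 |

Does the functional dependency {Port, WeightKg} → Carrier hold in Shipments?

(Port=144, WeightKg=2): 4 rows → Carrier = 75, 75, 75, 75 ✓
(Port=143, WeightKg=2): 4 rows → Carrier = 71, 71, 71, 71 ✓
(Port=144, WeightKg=5): 5 rows → Carrier takes values {73, 71, 74} — violation
Two rows agree on {Port, WeightKg} but differ on Carrier, so {Port, WeightKg} → Carrier does not hold.

No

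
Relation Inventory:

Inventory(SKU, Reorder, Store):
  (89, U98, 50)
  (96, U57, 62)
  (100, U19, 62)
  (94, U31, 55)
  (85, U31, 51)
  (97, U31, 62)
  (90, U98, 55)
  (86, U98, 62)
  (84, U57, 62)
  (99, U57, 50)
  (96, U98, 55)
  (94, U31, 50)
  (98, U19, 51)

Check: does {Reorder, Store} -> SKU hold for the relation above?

No

(Reorder=U98, Store=50): 1 row → SKU = 89 ✓
(Reorder=U57, Store=62): 2 rows → SKU takes values {96, 84} — violation
(Reorder=U19, Store=62): 1 row → SKU = 100 ✓
(Reorder=U31, Store=55): 1 row → SKU = 94 ✓
(Reorder=U31, Store=51): 1 row → SKU = 85 ✓
(Reorder=U31, Store=62): 1 row → SKU = 97 ✓
(Reorder=U98, Store=55): 2 rows → SKU takes values {90, 96} — violation
(Reorder=U98, Store=62): 1 row → SKU = 86 ✓
(Reorder=U57, Store=50): 1 row → SKU = 99 ✓
(Reorder=U31, Store=50): 1 row → SKU = 94 ✓
(Reorder=U19, Store=51): 1 row → SKU = 98 ✓
Two rows agree on {Reorder, Store} but differ on SKU, so {Reorder, Store} -> SKU does not hold.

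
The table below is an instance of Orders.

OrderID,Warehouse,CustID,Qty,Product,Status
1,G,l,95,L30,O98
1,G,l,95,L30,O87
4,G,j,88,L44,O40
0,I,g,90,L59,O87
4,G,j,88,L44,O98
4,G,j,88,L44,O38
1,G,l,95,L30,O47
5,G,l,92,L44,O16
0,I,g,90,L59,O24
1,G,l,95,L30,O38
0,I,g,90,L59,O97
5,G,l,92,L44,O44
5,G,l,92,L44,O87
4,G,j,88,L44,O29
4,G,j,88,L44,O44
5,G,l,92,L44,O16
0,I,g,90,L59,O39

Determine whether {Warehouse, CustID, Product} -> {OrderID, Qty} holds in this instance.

Yes

(Warehouse=G, CustID=l, Product=L30): 4 rows → {OrderID,Qty} = (1, 95), (1, 95), (1, 95), (1, 95) ✓
(Warehouse=G, CustID=j, Product=L44): 5 rows → {OrderID,Qty} = (4, 88), (4, 88), (4, 88), (4, 88), (4, 88) ✓
(Warehouse=I, CustID=g, Product=L59): 4 rows → {OrderID,Qty} = (0, 90), (0, 90), (0, 90), (0, 90) ✓
(Warehouse=G, CustID=l, Product=L44): 4 rows → {OrderID,Qty} = (5, 92), (5, 92), (5, 92), (5, 92) ✓
Every {Warehouse, CustID, Product} value is associated with a single {OrderID, Qty} value, so {Warehouse, CustID, Product} -> {OrderID, Qty} holds.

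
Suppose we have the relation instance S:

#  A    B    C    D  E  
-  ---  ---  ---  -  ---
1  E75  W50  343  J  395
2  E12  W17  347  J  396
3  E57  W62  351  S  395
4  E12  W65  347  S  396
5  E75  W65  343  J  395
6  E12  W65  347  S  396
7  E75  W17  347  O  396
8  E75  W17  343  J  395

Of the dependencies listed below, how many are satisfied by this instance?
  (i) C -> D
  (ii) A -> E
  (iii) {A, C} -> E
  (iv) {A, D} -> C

(i) C -> D: C=347: rows 2, 4, 6, 7 → D takes values {J, S, O} — violation — fails.
(ii) A -> E: A=E75: rows 1, 5, 7, 8 → E takes values {395, 396} — violation — fails.
(iii) {A, C} -> E: every LHS value maps to a single RHS value — holds.
(iv) {A, D} -> C: every LHS value maps to a single RHS value — holds.
2 of the 4 dependencies hold.

2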